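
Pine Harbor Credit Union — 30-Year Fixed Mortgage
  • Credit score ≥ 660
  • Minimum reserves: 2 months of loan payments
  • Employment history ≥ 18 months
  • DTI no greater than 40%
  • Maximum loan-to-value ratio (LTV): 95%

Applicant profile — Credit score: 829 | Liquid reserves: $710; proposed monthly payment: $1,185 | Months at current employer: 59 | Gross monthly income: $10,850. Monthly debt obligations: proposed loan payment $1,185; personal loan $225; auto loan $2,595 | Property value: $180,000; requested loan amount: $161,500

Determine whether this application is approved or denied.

Denied

Credit score 829 ≥ 660 (meets)
Liquid reserves cover 710/1,185 = 0.6 months — < 2 required
Employment 59 ≥ 18 months
Total monthly debts = (1,185 + 225 + 2,595) = 4,005. DTI = 4,005/10,850 = 36.9% ≤ 40%
Loan-to-value = 161,500/180,000 = 89.7% — pass (95% max)
Fails on reserves.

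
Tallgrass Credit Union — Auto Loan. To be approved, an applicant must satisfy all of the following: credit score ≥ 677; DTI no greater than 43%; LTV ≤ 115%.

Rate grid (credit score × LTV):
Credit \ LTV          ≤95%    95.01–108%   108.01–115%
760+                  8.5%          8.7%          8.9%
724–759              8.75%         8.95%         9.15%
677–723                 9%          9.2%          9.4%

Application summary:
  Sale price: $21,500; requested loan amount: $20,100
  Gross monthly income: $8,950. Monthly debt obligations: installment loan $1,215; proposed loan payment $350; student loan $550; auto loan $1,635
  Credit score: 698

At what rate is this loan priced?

9%

Credit score 698 ≥ 677; Total monthly debts = (1,215 + 350 + 550 + 1,635) = 3,750. DTI = 3,750/8,950 = 41.9% ≤ 43%
LTV = 20,100/21,500 = 93.5% ≤ 115%
Credit 698 → row 677–723; LTV 93.5% → column ≤95%. Grid cell → 9%.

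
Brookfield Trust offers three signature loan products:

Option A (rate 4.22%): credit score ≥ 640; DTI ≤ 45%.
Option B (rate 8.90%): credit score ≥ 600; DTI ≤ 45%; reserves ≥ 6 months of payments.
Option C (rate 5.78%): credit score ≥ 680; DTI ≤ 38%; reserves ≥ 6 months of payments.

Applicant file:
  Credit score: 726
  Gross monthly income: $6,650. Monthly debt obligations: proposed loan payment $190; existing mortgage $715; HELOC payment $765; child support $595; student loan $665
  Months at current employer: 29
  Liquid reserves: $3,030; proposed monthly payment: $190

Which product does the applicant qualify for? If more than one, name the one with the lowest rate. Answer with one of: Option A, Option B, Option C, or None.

Option A

Total debts = (190 + 715 + 765 + 595 + 665) = 2,930; DTI = 2,930/6,650 = 44.1%.
Reserves = 3,030/190 = 15.9 months.
Option A: score 726 ≥ 640; DTI 44.1% ≤ 45% → qualifies.
Option B: score 726 ≥ 600; DTI 44.1% ≤ 45%; reserves 15.9 ≥ 6 mo → qualifies.
Option C: score 726 ≥ 680; DTI 44.1% > 38%; reserves 15.9 ≥ 6 mo → does not qualify.
Qualifying: Option A, Option B. Lowest rate is 4.22% → Option A.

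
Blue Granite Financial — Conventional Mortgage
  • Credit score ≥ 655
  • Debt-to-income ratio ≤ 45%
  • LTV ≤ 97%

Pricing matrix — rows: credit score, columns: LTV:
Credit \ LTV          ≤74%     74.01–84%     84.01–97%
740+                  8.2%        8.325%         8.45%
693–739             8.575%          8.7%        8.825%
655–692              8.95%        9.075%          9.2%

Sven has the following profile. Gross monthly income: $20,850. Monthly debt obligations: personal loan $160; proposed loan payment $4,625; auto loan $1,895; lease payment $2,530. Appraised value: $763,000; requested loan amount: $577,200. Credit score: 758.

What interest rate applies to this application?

Credit score 758 ≥ 655; Total monthly debts = (160 + 4,625 + 1,895 + 2,530) = 9,210. Debt-to-income = 9,210/20,850 = 44.2% — meets 45% limit
Loan-to-value = 577,200/763,000 = 75.6% — pass (97% max)
Score 758 is in the 740+ band; LTV 75.6% is in the 74.01–84% band → 8.325%.

8.325%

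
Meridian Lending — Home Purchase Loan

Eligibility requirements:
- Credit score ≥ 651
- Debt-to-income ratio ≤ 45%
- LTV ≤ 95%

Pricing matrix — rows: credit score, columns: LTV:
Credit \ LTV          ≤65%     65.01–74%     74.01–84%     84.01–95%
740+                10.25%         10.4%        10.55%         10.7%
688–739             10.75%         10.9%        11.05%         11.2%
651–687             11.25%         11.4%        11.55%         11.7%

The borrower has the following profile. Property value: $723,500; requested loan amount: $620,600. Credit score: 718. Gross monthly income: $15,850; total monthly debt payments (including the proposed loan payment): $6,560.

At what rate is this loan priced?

11.2%

Credit score 718 ≥ 651; DTI = 6,560/15,850 = 41.4% ≤ 45%
Loan-to-value = 620,600/723,500 = 85.8% — pass (95% max)
Score 718 is in the 688–739 band; LTV 85.8% is in the 84.01–95% band → 11.2%.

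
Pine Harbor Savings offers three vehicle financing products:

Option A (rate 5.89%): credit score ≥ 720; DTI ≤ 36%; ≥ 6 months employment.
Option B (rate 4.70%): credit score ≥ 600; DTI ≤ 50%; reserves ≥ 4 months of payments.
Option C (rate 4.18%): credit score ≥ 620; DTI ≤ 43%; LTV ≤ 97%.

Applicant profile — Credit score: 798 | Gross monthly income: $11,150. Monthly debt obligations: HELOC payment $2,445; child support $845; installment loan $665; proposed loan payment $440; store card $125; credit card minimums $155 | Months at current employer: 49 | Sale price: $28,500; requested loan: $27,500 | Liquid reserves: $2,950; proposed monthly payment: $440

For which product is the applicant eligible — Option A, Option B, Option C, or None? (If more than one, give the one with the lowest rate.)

Total debts = (2,445 + 845 + 665 + 440 + 125 + 155) = 4,675; DTI = 4,675/11,150 = 41.9%.
LTV = 27,500/28,500 = 96.5%.
Reserves = 2,950/440 = 6.7 months.
Option A: score 798 ≥ 720; DTI 41.9% > 36%; employment 49 ≥ 6 mo → does not qualify.
Option B: score 798 ≥ 600; DTI 41.9% ≤ 50%; reserves 6.7 ≥ 4 mo → qualifies.
Option C: score 798 ≥ 620; DTI 41.9% ≤ 43%; LTV 96.5% ≤ 97% → qualifies.
Qualifying: Option B, Option C. Lowest rate is 4.18% → Option C.

Option C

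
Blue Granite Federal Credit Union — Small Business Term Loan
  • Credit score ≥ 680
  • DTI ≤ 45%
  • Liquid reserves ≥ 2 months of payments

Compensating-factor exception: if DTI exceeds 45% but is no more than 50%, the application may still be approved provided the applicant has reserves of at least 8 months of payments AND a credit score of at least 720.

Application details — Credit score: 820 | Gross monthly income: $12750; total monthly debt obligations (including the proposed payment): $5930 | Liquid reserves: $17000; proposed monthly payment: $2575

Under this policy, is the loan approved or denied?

Credit score 820 ≥ 680 (meets base)
DTI = 5,930/12,750 = 46.5% > 45% — standard DTI limit exceeded.
Reserves = 17,000/2,575 = 6.6 months ≥ 2
46.5% falls in the override range (45%–50%), so the compensating-factor test applies.
Reserves 6.6 < 8 months; credit score 820 ≥ 720.
Compensating-factor requirement not fully met.

Denied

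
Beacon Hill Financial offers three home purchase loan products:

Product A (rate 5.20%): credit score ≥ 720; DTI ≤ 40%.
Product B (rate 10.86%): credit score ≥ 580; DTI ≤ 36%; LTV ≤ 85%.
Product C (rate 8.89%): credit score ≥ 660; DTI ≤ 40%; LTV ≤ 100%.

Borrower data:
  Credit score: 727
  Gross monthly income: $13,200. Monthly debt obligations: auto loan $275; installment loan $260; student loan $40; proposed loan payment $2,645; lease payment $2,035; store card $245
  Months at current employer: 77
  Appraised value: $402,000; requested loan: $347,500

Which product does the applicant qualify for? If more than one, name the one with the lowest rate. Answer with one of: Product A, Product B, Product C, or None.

Total debts = (275 + 260 + 40 + 2,645 + 2,035 + 245) = 5,500; DTI = 5,500/13,200 = 41.7%.
LTV = 347,500/402,000 = 86.4%.
Product A: score 727 ≥ 720; DTI 41.7% > 40% → does not qualify.
Product B: score 727 ≥ 580; DTI 41.7% > 36%; LTV 86.4% > 85% → does not qualify.
Product C: score 727 ≥ 660; DTI 41.7% > 40%; LTV 86.4% ≤ 100% → does not qualify.

None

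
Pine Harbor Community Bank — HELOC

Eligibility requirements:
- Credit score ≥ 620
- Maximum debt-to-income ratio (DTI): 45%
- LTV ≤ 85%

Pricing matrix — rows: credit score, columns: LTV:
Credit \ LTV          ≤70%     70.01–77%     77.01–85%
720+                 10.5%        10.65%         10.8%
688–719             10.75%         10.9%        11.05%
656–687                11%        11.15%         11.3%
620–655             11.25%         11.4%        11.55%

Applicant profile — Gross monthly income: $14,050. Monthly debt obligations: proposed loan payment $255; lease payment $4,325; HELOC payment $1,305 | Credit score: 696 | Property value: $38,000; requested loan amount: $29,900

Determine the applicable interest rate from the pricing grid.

Credit score 696 ≥ 620; Total monthly debts = (255 + 4,325 + 1,305) = 5,885. Debt-to-income = 5,885/14,050 = 41.9% — meets 45% limit
LTV: 29,900 ÷ 38,000 = 78.7%, within 85% cap
Row: 696 falls in 688–719. Column: 78.7% falls in 77.01–85%. Rate = 11.05%.

11.05%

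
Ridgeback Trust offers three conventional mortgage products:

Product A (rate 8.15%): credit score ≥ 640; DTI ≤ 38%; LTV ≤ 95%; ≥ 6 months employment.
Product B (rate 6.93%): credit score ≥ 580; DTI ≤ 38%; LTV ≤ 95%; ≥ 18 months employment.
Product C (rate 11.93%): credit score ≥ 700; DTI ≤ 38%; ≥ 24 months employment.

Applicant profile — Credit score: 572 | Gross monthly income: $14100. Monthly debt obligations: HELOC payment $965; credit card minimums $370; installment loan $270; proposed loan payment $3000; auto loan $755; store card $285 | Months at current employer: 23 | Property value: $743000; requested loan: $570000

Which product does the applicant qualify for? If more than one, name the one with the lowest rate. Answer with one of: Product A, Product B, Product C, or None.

None

Total debts = (965 + 370 + 270 + 3,000 + 755 + 285) = 5,645; DTI = 5,645/14,100 = 40%.
LTV = 570,000/743,000 = 76.7%.
Product A: score 572 < 640; DTI 40% > 38%; LTV 76.7% ≤ 95%; employment 23 ≥ 6 mo → does not qualify.
Product B: score 572 < 580; DTI 40% > 38%; LTV 76.7% ≤ 95%; employment 23 ≥ 18 mo → does not qualify.
Product C: score 572 < 700; DTI 40% > 38%; employment 23 < 24 mo → does not qualify.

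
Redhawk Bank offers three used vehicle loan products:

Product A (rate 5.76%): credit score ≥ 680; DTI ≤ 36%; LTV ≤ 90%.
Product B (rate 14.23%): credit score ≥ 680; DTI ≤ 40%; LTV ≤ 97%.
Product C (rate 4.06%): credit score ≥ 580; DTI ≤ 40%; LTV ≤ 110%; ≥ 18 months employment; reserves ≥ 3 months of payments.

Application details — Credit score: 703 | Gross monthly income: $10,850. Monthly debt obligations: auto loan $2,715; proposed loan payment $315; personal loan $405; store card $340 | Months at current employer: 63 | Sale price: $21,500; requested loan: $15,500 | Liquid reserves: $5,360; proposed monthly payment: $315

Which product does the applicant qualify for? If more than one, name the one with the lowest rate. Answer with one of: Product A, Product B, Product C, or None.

Product C

Total debts = (2,715 + 315 + 405 + 340) = 3,775; DTI = 3,775/10,850 = 34.8%.
LTV = 15,500/21,500 = 72.1%.
Reserves = 5,360/315 = 17.0 months.
Product A: score 703 ≥ 680; DTI 34.8% ≤ 36%; LTV 72.1% ≤ 90% → qualifies.
Product B: score 703 ≥ 680; DTI 34.8% ≤ 40%; LTV 72.1% ≤ 97% → qualifies.
Product C: score 703 ≥ 580; DTI 34.8% ≤ 40%; LTV 72.1% ≤ 110%; employment 63 ≥ 18 mo; reserves 17.0 ≥ 3 mo → qualifies.
Qualifying: Product A, Product B, Product C. Lowest rate is 4.06% → Product C.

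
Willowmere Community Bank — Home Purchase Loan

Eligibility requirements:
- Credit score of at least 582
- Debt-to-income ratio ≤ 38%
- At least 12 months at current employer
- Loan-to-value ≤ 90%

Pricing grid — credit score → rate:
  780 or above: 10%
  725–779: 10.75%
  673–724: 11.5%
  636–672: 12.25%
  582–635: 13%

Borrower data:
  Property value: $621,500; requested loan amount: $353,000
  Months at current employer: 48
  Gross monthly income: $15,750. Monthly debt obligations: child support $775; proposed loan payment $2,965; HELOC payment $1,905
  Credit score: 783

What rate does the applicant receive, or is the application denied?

Credit score 783 ≥ 582 (meets minimum)
Employment 48 ≥ 12 months
LTV = 353,000/621,500 = 56.8% ≤ 90%
Total monthly debts = (775 + 2,965 + 1,905) = 5,645. DTI = 5,645/15,750 = 35.8% ≤ 38%
All requirements met. Score 783 falls in the 780 or above tier → 10%.

Approved at 10%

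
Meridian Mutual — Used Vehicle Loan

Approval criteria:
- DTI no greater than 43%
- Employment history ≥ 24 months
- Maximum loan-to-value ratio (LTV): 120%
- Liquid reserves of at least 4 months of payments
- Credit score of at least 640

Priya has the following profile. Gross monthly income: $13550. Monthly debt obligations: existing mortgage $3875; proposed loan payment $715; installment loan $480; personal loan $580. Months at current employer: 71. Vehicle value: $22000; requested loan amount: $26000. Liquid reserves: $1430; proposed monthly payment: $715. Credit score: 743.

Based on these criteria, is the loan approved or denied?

Denied

Total monthly debts = (3,875 + 715 + 480 + 580) = 5,650. DTI = 5,650/13,550 = 41.7% ≤ 43%
Employment 71 ≥ 24 months
LTV = 26,000/22,000 = 118.2% ≤ 120%
Reserves: 1,430 ÷ 715 = 2.0 months (below 4-month minimum)
Credit score 743 ≥ 640 (meets)
Fails on reserves.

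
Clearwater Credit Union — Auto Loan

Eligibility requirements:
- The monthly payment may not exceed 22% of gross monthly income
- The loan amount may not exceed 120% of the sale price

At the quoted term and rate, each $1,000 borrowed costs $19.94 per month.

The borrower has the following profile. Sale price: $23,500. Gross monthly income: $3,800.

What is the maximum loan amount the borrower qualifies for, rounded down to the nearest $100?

Payment cap: 22% × $3,800 = $836/month.
At $19.94 per $1,000, that supports 836/19.94 × 1,000 ≈ $41,925 → $41,900.
LTV cap: 120% × $23,500 = $28,200 → $28,200.
Binding constraint: loan-to-value.

$28,200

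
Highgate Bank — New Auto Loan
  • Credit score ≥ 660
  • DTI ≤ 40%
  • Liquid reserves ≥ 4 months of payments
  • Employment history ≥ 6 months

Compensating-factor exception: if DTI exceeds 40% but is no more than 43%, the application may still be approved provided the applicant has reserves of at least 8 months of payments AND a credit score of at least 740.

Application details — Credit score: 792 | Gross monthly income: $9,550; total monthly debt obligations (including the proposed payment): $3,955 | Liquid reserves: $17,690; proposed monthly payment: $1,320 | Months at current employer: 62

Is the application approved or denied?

Credit score 792 ≥ 660 (meets base)
DTI: 3,955 ÷ 9,550 = 41.4%, over the 40% base limit.
Reserves = 17,690/1,320 = 13.4 months ≥ 4
Employment 62 ≥ 6 months
DTI 41.4% is within the 40%–43% exception band; checking compensating factors.
Reserves 13.4 ≥ 8 months; credit score 792 ≥ 740.
Both override conditions satisfied; DTI exception granted.

Approved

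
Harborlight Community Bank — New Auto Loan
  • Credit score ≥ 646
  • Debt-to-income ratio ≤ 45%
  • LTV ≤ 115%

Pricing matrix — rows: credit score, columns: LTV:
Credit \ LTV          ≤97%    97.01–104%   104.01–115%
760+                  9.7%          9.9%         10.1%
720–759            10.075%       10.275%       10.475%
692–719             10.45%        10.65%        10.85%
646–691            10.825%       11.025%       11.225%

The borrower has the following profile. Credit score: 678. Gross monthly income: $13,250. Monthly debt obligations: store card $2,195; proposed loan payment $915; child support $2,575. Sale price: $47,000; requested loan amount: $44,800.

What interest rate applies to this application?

10.825%

Credit score 678 ≥ 646; Total monthly debts = (2,195 + 915 + 2,575) = 5,685. Debt-to-income = 5,685/13,250 = 42.9% — meets 45% limit
LTV = 44,800/47,000 = 95.3% ≤ 115%
Row: 678 falls in 646–691. Column: 95.3% falls in ≤97%. Rate = 10.825%.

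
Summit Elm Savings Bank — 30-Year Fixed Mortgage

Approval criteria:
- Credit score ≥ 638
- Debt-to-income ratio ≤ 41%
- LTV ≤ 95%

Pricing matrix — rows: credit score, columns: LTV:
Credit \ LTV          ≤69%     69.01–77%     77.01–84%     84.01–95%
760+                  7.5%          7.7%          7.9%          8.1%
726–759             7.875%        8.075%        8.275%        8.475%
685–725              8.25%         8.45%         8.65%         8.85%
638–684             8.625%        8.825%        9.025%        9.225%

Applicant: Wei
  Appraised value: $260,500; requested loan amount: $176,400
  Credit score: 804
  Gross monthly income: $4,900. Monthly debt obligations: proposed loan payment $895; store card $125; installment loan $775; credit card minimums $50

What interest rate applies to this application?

7.5%

Credit score 804 ≥ 638; Total monthly debts = (895 + 125 + 775 + 50) = 1,845. DTI: 1,845 ÷ 4,900 = 37.7%, within the 41% cap
LTV: 176,400 ÷ 260,500 = 67.7%, within 95% cap
Score 804 is in the 760+ band; LTV 67.7% is in the ≤69% band → 7.5%.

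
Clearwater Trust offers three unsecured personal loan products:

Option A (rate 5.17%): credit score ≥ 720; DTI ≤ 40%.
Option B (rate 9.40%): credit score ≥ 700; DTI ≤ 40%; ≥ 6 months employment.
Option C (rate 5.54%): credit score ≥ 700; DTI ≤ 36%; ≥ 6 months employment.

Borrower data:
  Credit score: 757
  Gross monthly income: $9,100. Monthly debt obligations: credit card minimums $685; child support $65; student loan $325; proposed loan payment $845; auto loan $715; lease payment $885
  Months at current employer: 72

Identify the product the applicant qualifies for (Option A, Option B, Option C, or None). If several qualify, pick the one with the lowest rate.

Total debts = (685 + 65 + 325 + 845 + 715 + 885) = 3,520; DTI = 3,520/9,100 = 38.7%.
Option A: score 757 ≥ 720; DTI 38.7% ≤ 40% → qualifies.
Option B: score 757 ≥ 700; DTI 38.7% ≤ 40%; employment 72 ≥ 6 mo → qualifies.
Option C: score 757 ≥ 700; DTI 38.7% > 36%; employment 72 ≥ 6 mo → does not qualify.
Qualifying: Option A, Option B. Lowest rate is 5.17% → Option A.

Option A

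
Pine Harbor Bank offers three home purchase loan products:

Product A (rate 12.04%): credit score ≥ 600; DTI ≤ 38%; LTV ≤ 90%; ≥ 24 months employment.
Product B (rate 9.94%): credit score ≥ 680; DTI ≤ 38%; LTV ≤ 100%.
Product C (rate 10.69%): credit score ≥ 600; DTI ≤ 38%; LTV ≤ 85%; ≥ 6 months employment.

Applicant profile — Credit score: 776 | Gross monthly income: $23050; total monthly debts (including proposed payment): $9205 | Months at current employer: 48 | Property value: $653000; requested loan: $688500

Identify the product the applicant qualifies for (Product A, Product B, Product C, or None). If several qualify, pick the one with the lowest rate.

None

DTI = 9,205/23,050 = 39.9%.
LTV = 688,500/653,000 = 105.4%.
Product A: score 776 ≥ 600; DTI 39.9% > 38%; LTV 105.4% > 90%; employment 48 ≥ 24 mo → does not qualify.
Product B: score 776 ≥ 680; DTI 39.9% > 38%; LTV 105.4% > 100% → does not qualify.
Product C: score 776 ≥ 600; DTI 39.9% > 38%; LTV 105.4% > 85%; employment 48 ≥ 6 mo → does not qualify.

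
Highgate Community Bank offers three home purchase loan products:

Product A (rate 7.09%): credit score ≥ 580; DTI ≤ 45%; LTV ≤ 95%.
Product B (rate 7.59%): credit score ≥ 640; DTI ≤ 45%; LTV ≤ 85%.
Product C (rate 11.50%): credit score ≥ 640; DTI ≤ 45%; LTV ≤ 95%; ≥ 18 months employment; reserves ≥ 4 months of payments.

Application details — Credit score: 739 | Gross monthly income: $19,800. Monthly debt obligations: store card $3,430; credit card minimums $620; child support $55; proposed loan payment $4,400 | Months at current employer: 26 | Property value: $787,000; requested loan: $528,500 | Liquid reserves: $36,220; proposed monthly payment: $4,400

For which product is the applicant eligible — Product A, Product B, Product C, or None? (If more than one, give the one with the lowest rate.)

Product A

Total debts = (3,430 + 620 + 55 + 4,400) = 8,505; DTI = 8,505/19,800 = 43%.
LTV = 528,500/787,000 = 67.2%.
Reserves = 36,220/4,400 = 8.2 months.
Product A: score 739 ≥ 580; DTI 43% ≤ 45%; LTV 67.2% ≤ 95% → qualifies.
Product B: score 739 ≥ 640; DTI 43% ≤ 45%; LTV 67.2% ≤ 85% → qualifies.
Product C: score 739 ≥ 640; DTI 43% ≤ 45%; LTV 67.2% ≤ 95%; employment 26 ≥ 18 mo; reserves 8.2 ≥ 4 mo → qualifies.
Qualifying: Product A, Product B, Product C. Lowest rate is 7.09% → Product A.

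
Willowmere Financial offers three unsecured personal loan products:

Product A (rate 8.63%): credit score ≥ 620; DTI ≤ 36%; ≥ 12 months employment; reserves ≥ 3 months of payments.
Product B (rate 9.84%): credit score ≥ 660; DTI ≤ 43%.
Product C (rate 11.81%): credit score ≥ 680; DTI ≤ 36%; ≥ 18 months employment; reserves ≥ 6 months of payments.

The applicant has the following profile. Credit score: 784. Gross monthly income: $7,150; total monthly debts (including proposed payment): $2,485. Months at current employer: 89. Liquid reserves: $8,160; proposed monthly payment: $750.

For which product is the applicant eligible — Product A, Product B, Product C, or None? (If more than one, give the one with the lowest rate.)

DTI = 2,485/7,150 = 34.8%.
Reserves = 8,160/750 = 10.9 months.
Product A: score 784 ≥ 620; DTI 34.8% ≤ 36%; employment 89 ≥ 12 mo; reserves 10.9 ≥ 3 mo → qualifies.
Product B: score 784 ≥ 660; DTI 34.8% ≤ 43% → qualifies.
Product C: score 784 ≥ 680; DTI 34.8% ≤ 36%; employment 89 ≥ 18 mo; reserves 10.9 ≥ 6 mo → qualifies.
Qualifying: Product A, Product B, Product C. Lowest rate is 8.63% → Product A.

Product A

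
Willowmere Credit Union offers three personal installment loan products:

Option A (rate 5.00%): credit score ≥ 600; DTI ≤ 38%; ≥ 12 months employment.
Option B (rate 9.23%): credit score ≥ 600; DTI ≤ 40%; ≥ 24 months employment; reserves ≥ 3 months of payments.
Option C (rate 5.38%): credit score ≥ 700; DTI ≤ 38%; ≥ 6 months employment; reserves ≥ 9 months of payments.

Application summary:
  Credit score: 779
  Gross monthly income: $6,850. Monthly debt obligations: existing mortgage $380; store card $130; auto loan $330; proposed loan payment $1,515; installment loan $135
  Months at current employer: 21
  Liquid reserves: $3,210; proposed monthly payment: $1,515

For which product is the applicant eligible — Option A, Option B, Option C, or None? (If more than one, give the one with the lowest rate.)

Total debts = (380 + 130 + 330 + 1,515 + 135) = 2,490; DTI = 2,490/6,850 = 36.4%.
Reserves = 3,210/1,515 = 2.1 months.
Option A: score 779 ≥ 600; DTI 36.4% ≤ 38%; employment 21 ≥ 12 mo → qualifies.
Option B: score 779 ≥ 600; DTI 36.4% ≤ 40%; employment 21 < 24 mo; reserves 2.1 < 3 mo → does not qualify.
Option C: score 779 ≥ 700; DTI 36.4% ≤ 38%; employment 21 ≥ 6 mo; reserves 2.1 < 9 mo → does not qualify.

Option A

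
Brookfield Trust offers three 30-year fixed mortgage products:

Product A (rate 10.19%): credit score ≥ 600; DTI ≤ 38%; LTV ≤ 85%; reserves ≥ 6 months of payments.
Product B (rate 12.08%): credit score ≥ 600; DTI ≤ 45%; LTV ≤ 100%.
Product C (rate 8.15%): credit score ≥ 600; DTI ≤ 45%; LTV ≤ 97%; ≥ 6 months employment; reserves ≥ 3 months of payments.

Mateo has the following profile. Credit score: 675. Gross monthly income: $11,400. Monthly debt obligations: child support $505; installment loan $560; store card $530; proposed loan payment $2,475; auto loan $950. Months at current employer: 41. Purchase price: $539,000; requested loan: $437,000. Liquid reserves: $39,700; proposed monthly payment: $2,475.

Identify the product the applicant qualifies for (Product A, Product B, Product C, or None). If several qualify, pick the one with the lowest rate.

Total debts = (505 + 560 + 530 + 2,475 + 950) = 5,020; DTI = 5,020/11,400 = 44%.
LTV = 437,000/539,000 = 81.1%.
Reserves = 39,700/2,475 = 16.0 months.
Product A: score 675 ≥ 600; DTI 44% > 38%; LTV 81.1% ≤ 85%; reserves 16.0 ≥ 6 mo → does not qualify.
Product B: score 675 ≥ 600; DTI 44% ≤ 45%; LTV 81.1% ≤ 100% → qualifies.
Product C: score 675 ≥ 600; DTI 44% ≤ 45%; LTV 81.1% ≤ 97%; employment 41 ≥ 6 mo; reserves 16.0 ≥ 3 mo → qualifies.
Qualifying: Product B, Product C. Lowest rate is 8.15% → Product C.

Product C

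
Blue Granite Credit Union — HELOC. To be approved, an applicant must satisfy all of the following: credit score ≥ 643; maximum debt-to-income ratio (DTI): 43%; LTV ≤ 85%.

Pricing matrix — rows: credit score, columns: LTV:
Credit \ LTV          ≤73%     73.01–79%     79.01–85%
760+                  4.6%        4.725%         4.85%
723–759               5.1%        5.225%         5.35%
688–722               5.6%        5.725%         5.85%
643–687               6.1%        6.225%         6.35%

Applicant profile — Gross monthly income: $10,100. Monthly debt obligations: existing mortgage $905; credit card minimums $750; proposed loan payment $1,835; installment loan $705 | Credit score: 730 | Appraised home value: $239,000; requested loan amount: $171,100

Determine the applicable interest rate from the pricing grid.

5.1%

Credit score 730 ≥ 643; Total monthly debts = (905 + 750 + 1,835 + 705) = 4,195. DTI: 4,195 ÷ 10,100 = 41.5%, within the 43% cap
Loan-to-value = 171,100/239,000 = 71.6% — pass (85% max)
Row: 730 falls in 723–759. Column: 71.6% falls in ≤73%. Rate = 5.1%.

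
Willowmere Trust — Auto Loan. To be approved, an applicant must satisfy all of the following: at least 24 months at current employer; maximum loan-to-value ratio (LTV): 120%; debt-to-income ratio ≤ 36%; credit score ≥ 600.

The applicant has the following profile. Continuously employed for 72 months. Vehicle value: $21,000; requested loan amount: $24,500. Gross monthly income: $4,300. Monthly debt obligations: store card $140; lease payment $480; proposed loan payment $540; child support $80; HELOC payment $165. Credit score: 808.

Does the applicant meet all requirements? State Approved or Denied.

Employment 72 ≥ 24 months
LTV: 24,500 ÷ 21,000 = 116.7%, within 120% cap
Total monthly debts = (140 + 480 + 540 + 80 + 165) = 1,405. Debt-to-income = 1,405/4,300 = 32.7% — meets 36% limit
Credit score 808 ≥ 600 (meets)
All criteria satisfied.

Approved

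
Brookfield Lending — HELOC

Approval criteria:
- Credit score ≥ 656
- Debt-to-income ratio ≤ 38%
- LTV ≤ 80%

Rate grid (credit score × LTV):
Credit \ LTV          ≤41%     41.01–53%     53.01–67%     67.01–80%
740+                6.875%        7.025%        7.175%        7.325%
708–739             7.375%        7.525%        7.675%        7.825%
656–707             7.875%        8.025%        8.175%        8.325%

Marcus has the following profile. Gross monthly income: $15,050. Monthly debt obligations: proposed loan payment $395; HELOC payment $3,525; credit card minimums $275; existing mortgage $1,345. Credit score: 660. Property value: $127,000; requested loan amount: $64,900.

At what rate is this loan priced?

Credit score 660 ≥ 656; Total monthly debts = (395 + 3,525 + 275 + 1,345) = 5,540. DTI = 5,540/15,050 = 36.8% ≤ 38%
LTV = 64,900/127,000 = 51.1% ≤ 80%
Row: 660 falls in 656–707. Column: 51.1% falls in 41.01–53%. Rate = 8.025%.

8.025%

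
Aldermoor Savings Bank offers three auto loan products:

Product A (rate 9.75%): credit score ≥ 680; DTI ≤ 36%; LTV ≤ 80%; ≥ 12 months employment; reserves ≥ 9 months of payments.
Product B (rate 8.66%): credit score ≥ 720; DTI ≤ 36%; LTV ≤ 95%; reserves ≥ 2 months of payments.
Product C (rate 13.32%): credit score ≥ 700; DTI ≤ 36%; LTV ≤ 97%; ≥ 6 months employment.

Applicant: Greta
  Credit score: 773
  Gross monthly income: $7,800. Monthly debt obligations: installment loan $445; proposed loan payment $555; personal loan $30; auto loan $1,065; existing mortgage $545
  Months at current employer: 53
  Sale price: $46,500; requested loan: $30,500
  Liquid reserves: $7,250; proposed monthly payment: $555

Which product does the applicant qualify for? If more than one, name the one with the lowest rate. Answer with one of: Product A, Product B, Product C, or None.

Total debts = (445 + 555 + 30 + 1,065 + 545) = 2,640; DTI = 2,640/7,800 = 33.8%.
LTV = 30,500/46,500 = 65.6%.
Reserves = 7,250/555 = 13.1 months.
Product A: score 773 ≥ 680; DTI 33.8% ≤ 36%; LTV 65.6% ≤ 80%; employment 53 ≥ 12 mo; reserves 13.1 ≥ 9 mo → qualifies.
Product B: score 773 ≥ 720; DTI 33.8% ≤ 36%; LTV 65.6% ≤ 95%; reserves 13.1 ≥ 2 mo → qualifies.
Product C: score 773 ≥ 700; DTI 33.8% ≤ 36%; LTV 65.6% ≤ 97%; employment 53 ≥ 6 mo → qualifies.
Qualifying: Product A, Product B, Product C. Lowest rate is 8.66% → Product B.

Product B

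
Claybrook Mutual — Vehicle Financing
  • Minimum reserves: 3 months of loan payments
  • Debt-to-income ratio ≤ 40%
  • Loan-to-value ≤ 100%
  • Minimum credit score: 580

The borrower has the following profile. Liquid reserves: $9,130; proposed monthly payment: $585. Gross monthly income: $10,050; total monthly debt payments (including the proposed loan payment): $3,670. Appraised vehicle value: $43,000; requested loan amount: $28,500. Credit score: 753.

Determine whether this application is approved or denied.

Liquid reserves cover 9,130/585 = 15.6 months — ≥ 3 required
DTI: 3,670 ÷ 10,050 = 36.5%, within the 40% cap
LTV = 28,500/43,000 = 66.3% ≤ 100%
Credit score 753 ≥ 580 (meets)
All criteria satisfied.

Approved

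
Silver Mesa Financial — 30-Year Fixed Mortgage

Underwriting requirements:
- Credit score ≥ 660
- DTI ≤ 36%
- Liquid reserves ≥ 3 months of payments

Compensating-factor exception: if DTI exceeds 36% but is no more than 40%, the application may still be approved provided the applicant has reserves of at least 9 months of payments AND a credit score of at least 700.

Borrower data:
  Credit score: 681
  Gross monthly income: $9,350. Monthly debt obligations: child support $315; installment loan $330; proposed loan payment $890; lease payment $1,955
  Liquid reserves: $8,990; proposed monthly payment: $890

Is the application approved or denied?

Credit score 681 ≥ 660 (meets base)
Total debts = (315 + 330 + 890 + 1,955) = 3,490. DTI = 3,490/9,350 = 37.3% > 36% — standard DTI limit exceeded.
Reserves = 8,990/890 = 10.1 months ≥ 3
37.3% falls in the override range (36%–40%), so the compensating-factor test applies.
Reserves 10.1 ≥ 9 months; credit score 681 < 700.
Compensating-factor requirement not fully met.

Denied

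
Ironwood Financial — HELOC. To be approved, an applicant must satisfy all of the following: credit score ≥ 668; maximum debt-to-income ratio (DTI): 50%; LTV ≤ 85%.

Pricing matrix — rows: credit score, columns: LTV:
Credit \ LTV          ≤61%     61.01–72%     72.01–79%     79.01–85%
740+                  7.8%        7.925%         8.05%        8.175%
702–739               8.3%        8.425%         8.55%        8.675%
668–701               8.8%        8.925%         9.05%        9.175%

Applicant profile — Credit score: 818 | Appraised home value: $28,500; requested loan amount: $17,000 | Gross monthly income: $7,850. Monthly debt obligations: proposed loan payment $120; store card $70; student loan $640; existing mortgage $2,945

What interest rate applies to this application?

Credit score 818 ≥ 668; Total monthly debts = (120 + 70 + 640 + 2,945) = 3,775. Debt-to-income = 3,775/7,850 = 48.1% — meets 50% limit
LTV = 17,000/28,500 = 59.6% ≤ 85%
Row: 818 falls in 740+. Column: 59.6% falls in ≤61%. Rate = 7.8%.

7.8%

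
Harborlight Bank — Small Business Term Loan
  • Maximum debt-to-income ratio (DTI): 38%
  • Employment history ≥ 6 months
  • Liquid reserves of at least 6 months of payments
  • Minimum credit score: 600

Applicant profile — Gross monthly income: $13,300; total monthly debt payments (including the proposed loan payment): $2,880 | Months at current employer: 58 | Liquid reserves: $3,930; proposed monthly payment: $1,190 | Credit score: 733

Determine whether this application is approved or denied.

DTI: 2,880 ÷ 13,300 = 21.7%, within the 38% cap
Employment 58 ≥ 6 months
Liquid reserves cover 3,930/1,190 = 3.3 months — < 6 required
Credit score 733 ≥ 600 (meets)
Fails on reserves.

Denied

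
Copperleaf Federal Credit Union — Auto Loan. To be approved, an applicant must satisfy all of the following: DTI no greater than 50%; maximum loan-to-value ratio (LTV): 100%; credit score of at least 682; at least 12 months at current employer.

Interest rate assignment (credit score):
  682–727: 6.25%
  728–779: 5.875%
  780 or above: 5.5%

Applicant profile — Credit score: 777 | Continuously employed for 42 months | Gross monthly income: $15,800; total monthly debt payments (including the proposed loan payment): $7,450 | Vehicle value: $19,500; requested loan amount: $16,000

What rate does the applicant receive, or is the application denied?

Credit score 777 ≥ 682 (meets minimum)
LTV: 16,000 ÷ 19,500 = 82.1%, within 100% cap
DTI: 7,450 ÷ 15,800 = 47.2%, within the 50% cap
Employment 42 ≥ 12 months
All requirements met. Score 777 falls in the 728–779 tier → 5.875%.

Approved at 5.875%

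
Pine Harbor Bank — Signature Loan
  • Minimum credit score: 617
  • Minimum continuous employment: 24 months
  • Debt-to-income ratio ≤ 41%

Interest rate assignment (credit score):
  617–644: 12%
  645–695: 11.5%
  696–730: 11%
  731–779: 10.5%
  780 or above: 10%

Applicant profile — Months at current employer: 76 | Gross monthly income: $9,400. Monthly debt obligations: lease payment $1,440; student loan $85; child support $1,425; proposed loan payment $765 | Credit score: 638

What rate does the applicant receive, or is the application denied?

Approved at 12%

Credit score 638 ≥ 617 (meets minimum)
Total monthly debts = (1,440 + 85 + 1,425 + 765) = 3,715. Debt-to-income = 3,715/9,400 = 39.5% — meets 41% limit
Employment 76 ≥ 24 months
All requirements met. Score 638 falls in the 617–644 tier → 12%.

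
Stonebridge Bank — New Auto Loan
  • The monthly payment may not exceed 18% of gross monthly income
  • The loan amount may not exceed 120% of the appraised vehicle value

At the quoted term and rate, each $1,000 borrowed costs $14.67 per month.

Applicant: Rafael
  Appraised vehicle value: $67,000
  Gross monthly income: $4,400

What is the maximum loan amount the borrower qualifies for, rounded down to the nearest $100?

$53,900

Payment cap: 18% × $4,400 = $792/month.
At $14.67 per $1,000, that supports 792/14.67 × 1,000 ≈ $53,987 → $53,900.
LTV cap: 120% × $67,000 = $80,400 → $80,400.
Binding constraint: payment-to-income.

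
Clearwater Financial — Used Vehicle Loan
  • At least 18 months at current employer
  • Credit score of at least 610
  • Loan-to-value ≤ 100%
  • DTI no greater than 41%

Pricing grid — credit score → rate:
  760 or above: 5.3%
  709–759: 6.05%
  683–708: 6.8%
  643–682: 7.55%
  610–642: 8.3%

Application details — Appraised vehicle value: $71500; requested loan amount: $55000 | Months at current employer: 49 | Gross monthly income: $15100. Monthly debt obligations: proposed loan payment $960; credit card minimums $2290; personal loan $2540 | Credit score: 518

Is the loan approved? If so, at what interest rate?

Denied

Credit score 518 < 610 (below minimum)
LTV = 55,000/71,500 = 76.9% ≤ 100%
Employment 49 ≥ 18 months
Total monthly debts = (960 + 2,290 + 2,540) = 5,790. DTI: 5,790 ÷ 15,100 = 38.3%, within the 41% cap
Not all requirements met → denied.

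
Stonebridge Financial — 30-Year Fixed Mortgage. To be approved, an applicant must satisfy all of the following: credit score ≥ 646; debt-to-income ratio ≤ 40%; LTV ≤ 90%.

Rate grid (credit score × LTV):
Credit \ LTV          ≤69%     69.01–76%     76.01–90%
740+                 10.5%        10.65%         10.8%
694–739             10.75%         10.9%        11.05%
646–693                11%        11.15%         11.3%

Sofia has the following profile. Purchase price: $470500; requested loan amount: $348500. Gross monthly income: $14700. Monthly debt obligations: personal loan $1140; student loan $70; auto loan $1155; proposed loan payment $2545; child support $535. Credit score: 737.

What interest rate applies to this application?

Credit score 737 ≥ 646; Total monthly debts = (1,140 + 70 + 1,155 + 2,545 + 535) = 5,445. DTI: 5,445 ÷ 14,700 = 37%, within the 40% cap
Loan-to-value = 348,500/470,500 = 74.1% — pass (90% max)
Row: 737 falls in 694–739. Column: 74.1% falls in 69.01–76%. Rate = 10.9%.

10.9%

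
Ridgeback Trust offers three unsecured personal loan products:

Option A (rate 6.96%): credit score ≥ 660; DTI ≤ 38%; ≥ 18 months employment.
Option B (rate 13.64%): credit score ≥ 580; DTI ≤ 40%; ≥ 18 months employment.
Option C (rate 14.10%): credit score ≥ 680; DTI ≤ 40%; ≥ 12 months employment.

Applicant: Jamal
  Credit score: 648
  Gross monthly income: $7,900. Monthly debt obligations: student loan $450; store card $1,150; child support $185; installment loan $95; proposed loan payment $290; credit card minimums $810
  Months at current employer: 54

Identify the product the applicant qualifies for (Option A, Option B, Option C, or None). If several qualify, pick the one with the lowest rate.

Option B

Total debts = (450 + 1,150 + 185 + 95 + 290 + 810) = 2,980; DTI = 2,980/7,900 = 37.7%.
Option A: score 648 < 660; DTI 37.7% ≤ 38%; employment 54 ≥ 18 mo → does not qualify.
Option B: score 648 ≥ 580; DTI 37.7% ≤ 40%; employment 54 ≥ 18 mo → qualifies.
Option C: score 648 < 680; DTI 37.7% ≤ 40%; employment 54 ≥ 12 mo → does not qualify.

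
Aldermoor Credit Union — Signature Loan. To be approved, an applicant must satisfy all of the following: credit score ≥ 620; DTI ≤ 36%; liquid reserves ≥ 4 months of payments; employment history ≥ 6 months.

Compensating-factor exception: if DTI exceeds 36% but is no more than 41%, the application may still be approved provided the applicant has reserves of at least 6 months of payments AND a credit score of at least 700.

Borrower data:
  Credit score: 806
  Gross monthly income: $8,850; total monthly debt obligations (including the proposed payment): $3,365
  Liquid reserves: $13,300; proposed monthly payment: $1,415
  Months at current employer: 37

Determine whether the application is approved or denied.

Approved

Credit score 806 ≥ 620 (meets base)
DTI: 3,365 ÷ 8,850 = 38%, over the 36% base limit.
Liquid reserves cover 13,300/1,415 = 9.4 months — ≥ 4 required
Employment 37 ≥ 6 months
DTI 38% is within the 36%–41% exception band; checking compensating factors.
Override check — reserves: 9.4 mo (ok); score: 806 (ok).
Both override conditions satisfied; DTI exception granted.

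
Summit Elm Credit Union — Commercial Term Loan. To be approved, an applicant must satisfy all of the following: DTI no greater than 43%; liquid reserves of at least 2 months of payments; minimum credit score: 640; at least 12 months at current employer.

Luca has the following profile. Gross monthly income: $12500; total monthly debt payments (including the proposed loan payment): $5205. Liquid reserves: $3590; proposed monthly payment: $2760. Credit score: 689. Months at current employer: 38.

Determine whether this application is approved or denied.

Denied

Debt-to-income = 5,205/12,500 = 41.6% — meets 43% limit
Reserves = 3,590/2,760 = 1.3 months < 2
Credit score 689 ≥ 640 (meets)
Employment 38 ≥ 12 months
Fails on reserves.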